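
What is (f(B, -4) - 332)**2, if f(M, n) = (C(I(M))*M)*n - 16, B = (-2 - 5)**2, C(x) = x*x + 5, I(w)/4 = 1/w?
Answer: 4242698496/2401 ≈ 1.7671e+6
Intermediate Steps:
I(w) = 4/w
C(x) = 5 + x**2 (C(x) = x**2 + 5 = 5 + x**2)
B = 49 (B = (-7)**2 = 49)
f(M, n) = -16 + M*n*(5 + 16/M**2) (f(M, n) = ((5 + (4/M)**2)*M)*n - 16 = ((5 + 16/M**2)*M)*n - 16 = (M*(5 + 16/M**2))*n - 16 = M*n*(5 + 16/M**2) - 16 = -16 + M*n*(5 + 16/M**2))
(f(B, -4) - 332)**2 = ((-16 + 5*49*(-4) + 16*(-4)/49) - 332)**2 = ((-16 - 980 + 16*(-4)*(1/49)) - 332)**2 = ((-16 - 980 - 64/49) - 332)**2 = (-48868/49 - 332)**2 = (-65136/49)**2 = 4242698496/2401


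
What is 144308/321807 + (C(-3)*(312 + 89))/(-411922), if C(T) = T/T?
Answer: 59314595369/132559383054 ≈ 0.44746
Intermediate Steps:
C(T) = 1
144308/321807 + (C(-3)*(312 + 89))/(-411922) = 144308/321807 + (1*(312 + 89))/(-411922) = 144308*(1/321807) + (1*401)*(-1/411922) = 144308/321807 + 401*(-1/411922) = 144308/321807 - 401/411922 = 59314595369/132559383054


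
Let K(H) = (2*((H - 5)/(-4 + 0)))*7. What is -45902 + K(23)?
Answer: -45965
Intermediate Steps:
K(H) = 35/2 - 7*H/2 (K(H) = (2*((-5 + H)/(-4)))*7 = (2*((-5 + H)*(-¼)))*7 = (2*(5/4 - H/4))*7 = (5/2 - H/2)*7 = 35/2 - 7*H/2)
-45902 + K(23) = -45902 + (35/2 - 7/2*23) = -45902 + (35/2 - 161/2) = -45902 - 63 = -45965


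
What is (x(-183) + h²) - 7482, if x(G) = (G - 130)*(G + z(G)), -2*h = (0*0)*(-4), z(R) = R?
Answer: 107076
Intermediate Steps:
h = 0 (h = -0*0*(-4)/2 = -0*(-4) = -½*0 = 0)
x(G) = 2*G*(-130 + G) (x(G) = (G - 130)*(G + G) = (-130 + G)*(2*G) = 2*G*(-130 + G))
(x(-183) + h²) - 7482 = (2*(-183)*(-130 - 183) + 0²) - 7482 = (2*(-183)*(-313) + 0) - 7482 = (114558 + 0) - 7482 = 114558 - 7482 = 107076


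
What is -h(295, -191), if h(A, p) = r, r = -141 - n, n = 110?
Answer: 251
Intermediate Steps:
r = -251 (r = -141 - 1*110 = -141 - 110 = -251)
h(A, p) = -251
-h(295, -191) = -1*(-251) = 251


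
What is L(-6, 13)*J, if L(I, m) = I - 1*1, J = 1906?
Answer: -13342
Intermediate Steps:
L(I, m) = -1 + I (L(I, m) = I - 1 = -1 + I)
L(-6, 13)*J = (-1 - 6)*1906 = -7*1906 = -13342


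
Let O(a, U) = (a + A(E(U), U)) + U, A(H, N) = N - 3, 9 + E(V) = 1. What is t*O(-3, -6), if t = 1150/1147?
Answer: -20700/1147 ≈ -18.047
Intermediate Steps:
E(V) = -8 (E(V) = -9 + 1 = -8)
A(H, N) = -3 + N
O(a, U) = -3 + a + 2*U (O(a, U) = (a + (-3 + U)) + U = (-3 + U + a) + U = -3 + a + 2*U)
t = 1150/1147 (t = 1150*(1/1147) = 1150/1147 ≈ 1.0026)
t*O(-3, -6) = 1150*(-3 - 3 + 2*(-6))/1147 = 1150*(-3 - 3 - 12)/1147 = (1150/1147)*(-18) = -20700/1147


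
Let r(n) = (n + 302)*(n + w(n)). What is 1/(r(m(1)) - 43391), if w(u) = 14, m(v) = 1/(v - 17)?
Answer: -256/10030783 ≈ -2.5521e-5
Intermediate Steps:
m(v) = 1/(-17 + v)
r(n) = (14 + n)*(302 + n) (r(n) = (n + 302)*(n + 14) = (302 + n)*(14 + n) = (14 + n)*(302 + n))
1/(r(m(1)) - 43391) = 1/((4228 + (1/(-17 + 1))**2 + 316/(-17 + 1)) - 43391) = 1/((4228 + (1/(-16))**2 + 316/(-16)) - 43391) = 1/((4228 + (-1/16)**2 + 316*(-1/16)) - 43391) = 1/((4228 + 1/256 - 79/4) - 43391) = 1/(1077313/256 - 43391) = 1/(-10030783/256) = -256/10030783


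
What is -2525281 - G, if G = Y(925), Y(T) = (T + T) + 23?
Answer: -2527154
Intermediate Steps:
Y(T) = 23 + 2*T (Y(T) = 2*T + 23 = 23 + 2*T)
G = 1873 (G = 23 + 2*925 = 23 + 1850 = 1873)
-2525281 - G = -2525281 - 1*1873 = -2525281 - 1873 = -2527154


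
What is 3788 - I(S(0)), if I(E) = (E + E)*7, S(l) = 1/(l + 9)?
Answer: 34078/9 ≈ 3786.4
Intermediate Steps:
S(l) = 1/(9 + l)
I(E) = 14*E (I(E) = (2*E)*7 = 14*E)
3788 - I(S(0)) = 3788 - 14/(9 + 0) = 3788 - 14/9 = 34078/9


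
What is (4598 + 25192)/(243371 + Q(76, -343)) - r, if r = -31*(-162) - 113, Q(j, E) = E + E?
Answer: -26473575/5393 ≈ -4908.9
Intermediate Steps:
Q(j, E) = 2*E
r = 4909 (r = 5022 - 113 = 4909)
(4598 + 25192)/(243371 + Q(76, -343)) - r = (4598 + 25192)/(243371 + 2*(-343)) - 1*4909 = 29790/(243371 - 686) - 4909 = 29790/242685 - 4909 = 29790*(1/242685) - 4909 = 662/5393 - 4909 = -26473575/5393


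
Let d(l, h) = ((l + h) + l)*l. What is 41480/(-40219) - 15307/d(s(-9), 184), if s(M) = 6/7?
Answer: -30489523417/313708200 ≈ -97.191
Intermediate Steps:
s(M) = 6/7 (s(M) = 6*(⅐) = 6/7)
d(l, h) = l*(h + 2*l) (d(l, h) = ((h + l) + l)*l = (h + 2*l)*l = l*(h + 2*l))
41480/(-40219) - 15307/d(s(-9), 184) = 41480/(-40219) - 15307*7/(6*(184 + 2*(6/7))) = 41480*(-1/40219) - 15307*7/(6*(184 + 12/7)) = -41480/40219 - 15307/((6/7)*(1300/7)) = -41480/40219 - 15307/7800/49 = -41480/40219 - 15307*49/7800 = -41480/40219 - 750043/7800 = -30489523417/313708200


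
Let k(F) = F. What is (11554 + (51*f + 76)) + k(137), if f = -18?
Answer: 10849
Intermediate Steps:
(11554 + (51*f + 76)) + k(137) = (11554 + (51*(-18) + 76)) + 137 = (11554 + (-918 + 76)) + 137 = (11554 - 842) + 137 = 10712 + 137 = 10849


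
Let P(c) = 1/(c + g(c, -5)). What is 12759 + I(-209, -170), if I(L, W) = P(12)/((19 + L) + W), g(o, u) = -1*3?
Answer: 41339159/3240 ≈ 12759.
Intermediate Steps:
g(o, u) = -3
P(c) = 1/(-3 + c) (P(c) = 1/(c - 3) = 1/(-3 + c))
I(L, W) = 1/(9*(19 + L + W)) (I(L, W) = 1/((-3 + 12)*((19 + L) + W)) = 1/(9*(19 + L + W)))
12759 + I(-209, -170) = 12759 + 1/(9*(19 - 209 - 170)) = 12759 + (⅑)/(-360) = 12759 + (⅑)*(-1/360) = 12759 - 1/3240 = 41339159/3240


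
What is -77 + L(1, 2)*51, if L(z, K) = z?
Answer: -26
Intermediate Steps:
-77 + L(1, 2)*51 = -77 + 1*51 = -77 + 51 = -26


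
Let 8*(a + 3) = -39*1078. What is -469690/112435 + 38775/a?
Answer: -1821177218/157656357 ≈ -11.552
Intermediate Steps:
a = -21033/4 (a = -3 + (-39*1078)/8 = -3 + (⅛)*(-42042) = -3 - 21021/4 = -21033/4 ≈ -5258.3)
-469690/112435 + 38775/a = -469690/112435 + 38775/(-21033/4) = -469690*1/112435 + 38775*(-4/21033) = -93938/22487 - 51700/7011 = -1821177218/157656357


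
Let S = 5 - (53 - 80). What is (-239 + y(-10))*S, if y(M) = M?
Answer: -7968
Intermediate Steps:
S = 32 (S = 5 - 1*(-27) = 5 + 27 = 32)
(-239 + y(-10))*S = (-239 - 10)*32 = -249*32 = -7968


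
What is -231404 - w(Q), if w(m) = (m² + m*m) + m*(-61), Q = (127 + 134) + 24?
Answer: -376469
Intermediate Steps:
Q = 285 (Q = 261 + 24 = 285)
w(m) = -61*m + 2*m² (w(m) = (m² + m²) - 61*m = 2*m² - 61*m = -61*m + 2*m²)
-231404 - w(Q) = -231404 - 285*(-61 + 2*285) = -231404 - 285*(-61 + 570) = -231404 - 285*509 = -231404 - 1*145065 = -231404 - 145065 = -376469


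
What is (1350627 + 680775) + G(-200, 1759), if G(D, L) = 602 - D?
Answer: 2032204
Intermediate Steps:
(1350627 + 680775) + G(-200, 1759) = (1350627 + 680775) + (602 - 1*(-200)) = 2031402 + (602 + 200) = 2031402 + 802 = 2032204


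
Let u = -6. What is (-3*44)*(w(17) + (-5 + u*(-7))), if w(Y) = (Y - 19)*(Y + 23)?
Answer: 5676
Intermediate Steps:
w(Y) = (-19 + Y)*(23 + Y)
(-3*44)*(w(17) + (-5 + u*(-7))) = (-3*44)*((-437 + 17² + 4*17) + (-5 - 6*(-7))) = -132*((-437 + 289 + 68) + (-5 + 42)) = -132*(-80 + 37) = -132*(-43) = 5676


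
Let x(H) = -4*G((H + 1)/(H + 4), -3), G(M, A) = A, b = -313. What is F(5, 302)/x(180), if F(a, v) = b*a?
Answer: -1565/12 ≈ -130.42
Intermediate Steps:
F(a, v) = -313*a
x(H) = 12 (x(H) = -4*(-3) = 12)
F(5, 302)/x(180) = -313*5/12 = -1565*1/12 = -1565/12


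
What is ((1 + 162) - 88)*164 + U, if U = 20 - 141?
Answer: 12179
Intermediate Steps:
U = -121
((1 + 162) - 88)*164 + U = ((1 + 162) - 88)*164 - 121 = (163 - 88)*164 - 121 = 75*164 - 121 = 12300 - 121 = 12179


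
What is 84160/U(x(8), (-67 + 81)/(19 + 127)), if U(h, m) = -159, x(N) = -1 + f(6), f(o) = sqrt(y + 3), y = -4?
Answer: -84160/159 ≈ -529.31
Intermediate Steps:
f(o) = I (f(o) = sqrt(-4 + 3) = sqrt(-1) = I)
x(N) = -1 + I
84160/U(x(8), (-67 + 81)/(19 + 127)) = 84160/(-159) = 84160*(-1/159) = -84160/159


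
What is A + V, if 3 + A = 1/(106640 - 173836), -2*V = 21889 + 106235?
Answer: -4304911741/67196 ≈ -64065.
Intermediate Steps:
V = -64062 (V = -(21889 + 106235)/2 = -1/2*128124 = -64062)
A = -201589/67196 (A = -3 + 1/(106640 - 173836) = -3 + 1/(-67196) = -3 - 1/67196 = -201589/67196 ≈ -3.0000)
A + V = -201589/67196 - 64062 = -4304911741/67196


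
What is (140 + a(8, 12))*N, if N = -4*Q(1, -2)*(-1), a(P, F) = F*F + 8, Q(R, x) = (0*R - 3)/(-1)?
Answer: 3504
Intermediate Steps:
Q(R, x) = 3 (Q(R, x) = (0 - 3)*(-1) = -3*(-1) = 3)
a(P, F) = 8 + F² (a(P, F) = F² + 8 = 8 + F²)
N = 12 (N = -4*3*(-1) = -12*(-1) = 12)
(140 + a(8, 12))*N = (140 + (8 + 12²))*12 = (140 + (8 + 144))*12 = (140 + 152)*12 = 292*12 = 3504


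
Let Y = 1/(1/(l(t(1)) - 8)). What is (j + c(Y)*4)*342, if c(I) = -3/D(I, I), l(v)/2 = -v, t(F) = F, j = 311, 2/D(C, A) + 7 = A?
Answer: 141246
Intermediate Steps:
D(C, A) = 2/(-7 + A)
l(v) = -2*v (l(v) = 2*(-v) = -2*v)
Y = -10 (Y = 1/(1/(-2*1 - 8)) = 1/(1/(-2 - 8)) = 1/(1/(-10)) = 1/(-⅒) = -10)
c(I) = 21/2 - 3*I/2 (c(I) = -(-21/2 + 3*I/2) = -3*(-7/2 + I/2) = 21/2 - 3*I/2)
(j + c(Y)*4)*342 = (311 + (21/2 - 3/2*(-10))*4)*342 = (311 + (21/2 + 15)*4)*342 = (311 + (51/2)*4)*342 = (311 + 102)*342 = 413*342 = 141246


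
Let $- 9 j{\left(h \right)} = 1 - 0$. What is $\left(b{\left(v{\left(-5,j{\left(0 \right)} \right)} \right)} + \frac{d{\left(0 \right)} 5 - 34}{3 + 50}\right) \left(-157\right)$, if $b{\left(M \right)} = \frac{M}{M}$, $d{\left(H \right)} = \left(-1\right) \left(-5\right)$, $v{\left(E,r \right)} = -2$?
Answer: $- \frac{6908}{53} \approx -130.34$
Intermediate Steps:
$j{\left(h \right)} = - \frac{1}{9}$ ($j{\left(h \right)} = - \frac{1 - 0}{9} = - \frac{1 + 0}{9} = \left(- \frac{1}{9}\right) 1 = - \frac{1}{9}$)
$d{\left(H \right)} = 5$
$b{\left(M \right)} = 1$
$\left(b{\left(v{\left(-5,j{\left(0 \right)} \right)} \right)} + \frac{d{\left(0 \right)} 5 - 34}{3 + 50}\right) \left(-157\right) = \left(1 + \frac{5 \cdot 5 - 34}{3 + 50}\right) \left(-157\right) = \left(1 + \frac{25 - 34}{53}\right) \left(-157\right) = \left(1 - \frac{9}{53}\right) \left(-157\right) = \frac{44}{53} \left(-157\right) = - \frac{6908}{53}$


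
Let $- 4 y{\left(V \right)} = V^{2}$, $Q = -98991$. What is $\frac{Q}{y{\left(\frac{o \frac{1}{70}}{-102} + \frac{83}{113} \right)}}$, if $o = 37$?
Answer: $\frac{257756136403953600}{346260456721} \approx 7.444 \cdot 10^{5}$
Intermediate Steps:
$y{\left(V \right)} = - \frac{V^{2}}{4}$
$\frac{Q}{y{\left(\frac{o \frac{1}{70}}{-102} + \frac{83}{113} \right)}} = - \frac{98991}{\left(- \frac{1}{4}\right) \left(\frac{37 \cdot \frac{1}{70}}{-102} + \frac{83}{113}\right)^{2}} = - \frac{98991}{\left(- \frac{1}{4}\right) \left(37 \cdot \frac{1}{70} \left(- \frac{1}{102}\right) + 83 \cdot \frac{1}{113}\right)^{2}} = - \frac{98991}{\left(- \frac{1}{4}\right) \left(\frac{37}{70} \left(- \frac{1}{102}\right) + \frac{83}{113}\right)^{2}} = - \frac{98991}{\left(- \frac{1}{4}\right) \left(- \frac{37}{7140} + \frac{83}{113}\right)^{2}} = - \frac{98991}{\left(- \frac{1}{4}\right) \left(\frac{588439}{806820}\right)^{2}} = - \frac{98991}{\left(- \frac{1}{4}\right) \frac{346260456721}{650958512400}} = - \frac{98991}{- \frac{346260456721}{2603834049600}} = \left(-98991\right) \left(- \frac{2603834049600}{346260456721}\right) = \frac{257756136403953600}{346260456721}$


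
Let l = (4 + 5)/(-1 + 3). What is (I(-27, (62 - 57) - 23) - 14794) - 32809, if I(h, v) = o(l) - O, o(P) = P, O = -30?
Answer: -95137/2 ≈ -47569.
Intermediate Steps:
l = 9/2 ≈ 4.5000
I(h, v) = 69/2 (I(h, v) = 9/2 - 1*(-30) = 9/2 + 30 = 69/2)
(I(-27, (62 - 57) - 23) - 14794) - 32809 = (69/2 - 14794) - 32809 = -29519/2 - 32809 = -95137/2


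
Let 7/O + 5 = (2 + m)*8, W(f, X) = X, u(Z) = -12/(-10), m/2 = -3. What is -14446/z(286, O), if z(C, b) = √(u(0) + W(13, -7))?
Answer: 14446*I*√145/29 ≈ 5998.4*I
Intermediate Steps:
m = -6 (m = 2*(-3) = -6)
u(Z) = 6/5 (u(Z) = -12*(-⅒) = 6/5)
O = -7/37 (O = 7/(-5 + (2 - 6)*8) = 7/(-5 - 4*8) = 7/(-5 - 32) = 7/(-37) = 7*(-1/37) = -7/37 ≈ -0.18919)
z(C, b) = I*√145/5 (z(C, b) = √(6/5 - 7) = √(-29/5) = I*√145/5)
-14446/z(286, O) = -14446*(-I*√145/29) = -(-14446)*I*√145/29 = 14446*I*√145/29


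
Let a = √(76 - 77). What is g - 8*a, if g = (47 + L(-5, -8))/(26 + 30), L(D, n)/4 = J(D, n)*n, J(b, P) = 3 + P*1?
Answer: 207/56 - 8*I ≈ 3.6964 - 8.0*I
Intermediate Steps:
a = I (a = √(-1) = I ≈ 1.0*I)
J(b, P) = 3 + P
L(D, n) = 4*n*(3 + n) (L(D, n) = 4*((3 + n)*n) = 4*(n*(3 + n)) = 4*n*(3 + n))
g = 207/56 (g = (47 + 4*(-8)*(3 - 8))/(26 + 30) = (47 + 4*(-8)*(-5))/56 = (47 + 160)*(1/56) = 207*(1/56) = 207/56 ≈ 3.6964)
g - 8*a = 207/56 - 8*I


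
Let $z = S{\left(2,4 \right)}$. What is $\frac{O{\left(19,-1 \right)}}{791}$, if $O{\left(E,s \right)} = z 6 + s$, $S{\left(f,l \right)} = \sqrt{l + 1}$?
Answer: $- \frac{1}{791} + \frac{6 \sqrt{5}}{791} \approx 0.015697$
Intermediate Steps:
$S{\left(f,l \right)} = \sqrt{1 + l}$
$z = \sqrt{5}$ ($z = \sqrt{1 + 4} = \sqrt{5} \approx 2.2361$)
$O{\left(E,s \right)} = s + 6 \sqrt{5}$ ($O{\left(E,s \right)} = \sqrt{5} \cdot 6 + s = 6 \sqrt{5} + s = s + 6 \sqrt{5}$)
$\frac{O{\left(19,-1 \right)}}{791} = \frac{-1 + 6 \sqrt{5}}{791} = \left(-1 + 6 \sqrt{5}\right) \frac{1}{791} = - \frac{1}{791} + \frac{6 \sqrt{5}}{791}$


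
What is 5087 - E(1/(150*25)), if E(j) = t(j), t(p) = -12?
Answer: 5099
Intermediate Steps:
E(j) = -12
5087 - E(1/(150*25)) = 5087 - 1*(-12) = 5087 + 12 = 5099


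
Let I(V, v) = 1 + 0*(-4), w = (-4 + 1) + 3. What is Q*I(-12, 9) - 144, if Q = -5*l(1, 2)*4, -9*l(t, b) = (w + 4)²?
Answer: -976/9 ≈ -108.44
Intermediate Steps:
w = 0 (w = -3 + 3 = 0)
l(t, b) = -16/9 (l(t, b) = -(0 + 4)²/9 = -⅑*4² = -⅑*16 = -16/9)
Q = 320/9 (Q = -5*(-16/9)*4 = (80/9)*4 = 320/9 ≈ 35.556)
I(V, v) = 1 (I(V, v) = 1 + 0 = 1)
Q*I(-12, 9) - 144 = (320/9)*1 - 144 = 320/9 - 144 = -976/9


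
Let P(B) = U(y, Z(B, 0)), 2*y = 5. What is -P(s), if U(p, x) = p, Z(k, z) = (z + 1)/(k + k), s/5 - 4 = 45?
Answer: -5/2 ≈ -2.5000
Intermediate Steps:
s = 245 (s = 20 + 5*45 = 20 + 225 = 245)
Z(k, z) = (1 + z)/(2*k) (Z(k, z) = (1 + z)/((2*k)) = (1 + z)*(1/(2*k)) = (1 + z)/(2*k))
y = 5/2 (y = (½)*5 = 5/2 ≈ 2.5000)
P(B) = 5/2
-P(s) = -1*5/2 = -5/2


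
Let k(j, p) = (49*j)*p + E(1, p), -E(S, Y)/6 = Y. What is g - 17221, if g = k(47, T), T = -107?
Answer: -263000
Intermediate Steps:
E(S, Y) = -6*Y
k(j, p) = -6*p + 49*j*p (k(j, p) = (49*j)*p - 6*p = 49*j*p - 6*p = -6*p + 49*j*p)
g = -245779 (g = -107*(-6 + 49*47) = -107*(-6 + 2303) = -107*2297 = -245779)
g - 17221 = -245779 - 17221 = -263000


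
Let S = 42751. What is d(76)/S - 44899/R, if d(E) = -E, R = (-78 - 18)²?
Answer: -1920177565/393993216 ≈ -4.8736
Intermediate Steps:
R = 9216 (R = (-96)² = 9216)
d(76)/S - 44899/R = -1*76/42751 - 44899/9216 = -76*1/42751 - 44899*1/9216 = -76/42751 - 44899/9216 = -1920177565/393993216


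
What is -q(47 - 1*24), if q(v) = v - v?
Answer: 0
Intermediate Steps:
q(v) = 0
-q(47 - 1*24) = -1*0 = 0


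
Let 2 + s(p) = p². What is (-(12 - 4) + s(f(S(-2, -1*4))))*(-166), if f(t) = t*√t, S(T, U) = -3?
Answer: 6142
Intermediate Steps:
f(t) = t^(3/2)
s(p) = -2 + p²
(-(12 - 4) + s(f(S(-2, -1*4))))*(-166) = (-(12 - 4) + (-2 + ((-3)^(3/2))²))*(-166) = (-1*8 + (-2 + (-3*I*√3)²))*(-166) = (-8 + (-2 - 27))*(-166) = (-8 - 29)*(-166) = -37*(-166) = 6142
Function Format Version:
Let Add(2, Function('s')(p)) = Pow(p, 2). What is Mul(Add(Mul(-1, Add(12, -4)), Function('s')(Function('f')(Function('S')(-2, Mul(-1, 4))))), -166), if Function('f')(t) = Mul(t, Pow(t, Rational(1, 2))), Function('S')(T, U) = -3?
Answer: 6142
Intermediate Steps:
Function('f')(t) = Pow(t, Rational(3, 2))
Function('s')(p) = Add(-2, Pow(p, 2))
Mul(Add(Mul(-1, Add(12, -4)), Function('s')(Function('f')(Function('S')(-2, Mul(-1, 4))))), -166) = Mul(Add(Mul(-1, Add(12, -4)), Add(-2, Pow(Pow(-3, Rational(3, 2)), 2))), -166) = Mul(Add(Mul(-1, 8), Add(-2, Pow(Mul(-3, I, Pow(3, Rational(1, 2))), 2))), -166) = Mul(Add(-8, Add(-2, -27)), -166) = Mul(Add(-8, -29), -166) = Mul(-37, -166) = 6142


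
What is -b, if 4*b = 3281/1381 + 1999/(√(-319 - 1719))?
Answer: -3281/5524 + 1999*I*√2038/8152 ≈ -0.59395 + 11.07*I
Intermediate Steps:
b = 3281/5524 - 1999*I*√2038/8152 (b = (3281/1381 + 1999/(√(-319 - 1719)))/4 = (3281*(1/1381) + 1999/(√(-2038)))/4 = (3281/1381 + 1999/((I*√2038)))/4 = (3281/1381 + 1999*(-I*√2038/2038))/4 = (3281/1381 - 1999*I*√2038/2038)/4 = 3281/5524 - 1999*I*√2038/8152 ≈ 0.59395 - 11.07*I)
-b = -(3281/5524 - 1999*I*√2038/8152) = -3281/5524 + 1999*I*√2038/8152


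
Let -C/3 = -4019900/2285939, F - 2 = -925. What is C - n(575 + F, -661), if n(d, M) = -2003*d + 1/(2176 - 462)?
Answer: -2731067042197763/3918099446 ≈ -6.9704e+5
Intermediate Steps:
F = -923 (F = 2 - 925 = -923)
C = 12059700/2285939 (C = -(-12059700)/2285939 = -3*(-4019900/2285939) = 12059700/2285939 ≈ 5.2756)
n(d, M) = 1/1714 - 2003*d (n(d, M) = -2003*d + 1/1714 = 1/1714 - 2003*d)
C - n(575 + F, -661) = 12059700/2285939 - (1/1714 - 2003*(575 - 923)) = 12059700/2285939 - (1/1714 - 2003*(-348)) = 12059700/2285939 - (1/1714 + 697044) = 12059700/2285939 - 1*1194733417/1714 = 12059700/2285939 - 1194733417/1714 = -2731067042197763/3918099446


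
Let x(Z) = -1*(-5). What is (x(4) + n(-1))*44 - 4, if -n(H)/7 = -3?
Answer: 1140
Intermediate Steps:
n(H) = 21 (n(H) = -7*(-3) = 21)
x(Z) = 5
(x(4) + n(-1))*44 - 4 = (5 + 21)*44 - 4 = 26*44 - 4 = 1144 - 4 = 1140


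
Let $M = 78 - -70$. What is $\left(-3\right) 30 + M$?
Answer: $58$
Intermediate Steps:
$M = 148$ ($M = 78 + 70 = 148$)
$\left(-3\right) 30 + M = \left(-3\right) 30 + 148 = -90 + 148 = 58$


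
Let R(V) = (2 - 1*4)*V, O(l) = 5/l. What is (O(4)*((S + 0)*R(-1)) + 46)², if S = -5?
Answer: 4489/4 ≈ 1122.3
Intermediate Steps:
R(V) = -2*V (R(V) = (2 - 4)*V = -2*V)
(O(4)*((S + 0)*R(-1)) + 46)² = ((5/4)*((-5 + 0)*(-2*(-1))) + 46)² = ((5*(¼))*(-5*2) + 46)² = ((5/4)*(-10) + 46)² = (-25/2 + 46)² = (67/2)² = 4489/4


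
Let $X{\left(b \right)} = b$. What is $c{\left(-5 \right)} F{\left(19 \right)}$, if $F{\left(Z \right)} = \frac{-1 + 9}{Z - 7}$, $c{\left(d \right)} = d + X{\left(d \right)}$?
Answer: $- \frac{20}{3} \approx -6.6667$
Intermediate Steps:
$c{\left(d \right)} = 2 d$ ($c{\left(d \right)} = d + d = 2 d$)
$F{\left(Z \right)} = \frac{8}{-7 + Z}$
$c{\left(-5 \right)} F{\left(19 \right)} = 2 \left(-5\right) \frac{8}{-7 + 19} = - 10 \cdot \frac{8}{12} = - 10 \cdot 8 \cdot \frac{1}{12} = \left(-10\right) \frac{2}{3} = - \frac{20}{3}$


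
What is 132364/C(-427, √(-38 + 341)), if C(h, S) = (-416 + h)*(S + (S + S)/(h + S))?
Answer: -132364/76005723 - 11990325304*√303/23029734069 ≈ -9.0646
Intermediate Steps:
C(h, S) = (-416 + h)*(S + 2*S/(S + h)) (C(h, S) = (-416 + h)*(S + (2*S)/(S + h)) = (-416 + h)*(S + 2*S/(S + h)))
132364/C(-427, √(-38 + 341)) = 132364/((√(-38 + 341)*(-832 + (-427)² - 416*√(-38 + 341) - 414*(-427) + √(-38 + 341)*(-427))/(√(-38 + 341) - 427))) = 132364/((√303*(-832 + 182329 - 416*√303 + 176778 + √303*(-427))/(√303 - 427))) = 132364/((√303*(-832 + 182329 - 416*√303 + 176778 - 427*√303)/(-427 + √303))) = 132364/((√303*(358275 - 843*√303)/(-427 + √303))) = 132364*(√303*(-427 + √303)/(303*(358275 - 843*√303))) = 132364*√303*(-427 + √303)/(303*(358275 - 843*√303))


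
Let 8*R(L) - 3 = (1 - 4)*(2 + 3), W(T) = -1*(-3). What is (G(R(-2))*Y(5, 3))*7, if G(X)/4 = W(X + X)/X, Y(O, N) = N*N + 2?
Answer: -616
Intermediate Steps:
Y(O, N) = 2 + N² (Y(O, N) = N² + 2 = 2 + N²)
W(T) = 3
R(L) = -3/2 (R(L) = 3/8 + ((1 - 4)*(2 + 3))/8 = 3/8 + (-3*5)/8 = 3/8 + (⅛)*(-15) = 3/8 - 15/8 = -3/2)
G(X) = 12/X (G(X) = 4*(3/X) = 12/X)
(G(R(-2))*Y(5, 3))*7 = ((12/(-3/2))*(2 + 3²))*7 = ((12*(-⅔))*(2 + 9))*7 = -8*11*7 = -88*7 = -616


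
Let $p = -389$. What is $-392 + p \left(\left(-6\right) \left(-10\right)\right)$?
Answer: $-23732$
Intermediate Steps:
$-392 + p \left(\left(-6\right) \left(-10\right)\right) = -392 - 389 \left(\left(-6\right) \left(-10\right)\right) = -392 - 23340 = -23732$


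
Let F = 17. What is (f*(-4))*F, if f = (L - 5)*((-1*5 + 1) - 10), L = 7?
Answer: 1904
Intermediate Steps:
f = -28 (f = (7 - 5)*((-1*5 + 1) - 10) = 2*((-5 + 1) - 10) = 2*(-4 - 10) = 2*(-14) = -28)
(f*(-4))*F = -28*(-4)*17 = 112*17 = 1904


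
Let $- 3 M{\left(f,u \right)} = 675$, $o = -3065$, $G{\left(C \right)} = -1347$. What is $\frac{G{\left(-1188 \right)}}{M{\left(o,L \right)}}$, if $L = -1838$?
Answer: $\frac{449}{75} \approx 5.9867$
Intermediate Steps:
$M{\left(f,u \right)} = -225$ ($M{\left(f,u \right)} = \left(- \frac{1}{3}\right) 675 = -225$)
$\frac{G{\left(-1188 \right)}}{M{\left(o,L \right)}} = - \frac{1347}{-225} = \left(-1347\right) \left(- \frac{1}{225}\right) = \frac{449}{75}$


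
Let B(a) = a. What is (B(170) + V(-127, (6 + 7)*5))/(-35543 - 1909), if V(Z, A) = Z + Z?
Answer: 7/3121 ≈ 0.0022429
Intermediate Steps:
V(Z, A) = 2*Z
(B(170) + V(-127, (6 + 7)*5))/(-35543 - 1909) = (170 + 2*(-127))/(-35543 - 1909) = (170 - 254)/(-37452) = -84*(-1/37452) = 7/3121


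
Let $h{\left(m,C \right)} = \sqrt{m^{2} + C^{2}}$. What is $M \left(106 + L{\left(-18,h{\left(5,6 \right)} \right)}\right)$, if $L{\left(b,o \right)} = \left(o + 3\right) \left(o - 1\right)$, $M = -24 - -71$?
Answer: $7708 + 94 \sqrt{61} \approx 8442.2$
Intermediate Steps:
$M = 47$ ($M = -24 + 71 = 47$)
$h{\left(m,C \right)} = \sqrt{C^{2} + m^{2}}$
$L{\left(b,o \right)} = \left(-1 + o\right) \left(3 + o\right)$ ($L{\left(b,o \right)} = \left(3 + o\right) \left(-1 + o\right) = \left(-1 + o\right) \left(3 + o\right)$)
$M \left(106 + L{\left(-18,h{\left(5,6 \right)} \right)}\right) = 47 \left(106 + \left(-3 + \left(\sqrt{6^{2} + 5^{2}}\right)^{2} + 2 \sqrt{6^{2} + 5^{2}}\right)\right) = 47 \left(106 + \left(-3 + \left(\sqrt{36 + 25}\right)^{2} + 2 \sqrt{36 + 25}\right)\right) = 47 \left(106 + \left(-3 + \left(\sqrt{61}\right)^{2} + 2 \sqrt{61}\right)\right) = 47 \left(106 + \left(-3 + 61 + 2 \sqrt{61}\right)\right) = 47 \left(106 + \left(58 + 2 \sqrt{61}\right)\right) = 47 \left(164 + 2 \sqrt{61}\right) = 7708 + 94 \sqrt{61}$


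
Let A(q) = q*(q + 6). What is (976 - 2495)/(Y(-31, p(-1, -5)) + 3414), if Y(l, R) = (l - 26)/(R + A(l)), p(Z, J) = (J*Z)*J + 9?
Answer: -7843/17627 ≈ -0.44494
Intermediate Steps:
p(Z, J) = 9 + Z*J**2 (p(Z, J) = Z*J**2 + 9 = 9 + Z*J**2)
A(q) = q*(6 + q)
Y(l, R) = (-26 + l)/(R + l*(6 + l)) (Y(l, R) = (l - 26)/(R + l*(6 + l)) = (-26 + l)/(R + l*(6 + l)))
(976 - 2495)/(Y(-31, p(-1, -5)) + 3414) = (976 - 2495)/((-26 - 31)/((9 - 1*(-5)**2) - 31*(6 - 31)) + 3414) = -1519/(-57/((9 - 1*25) - 31*(-25)) + 3414) = -1519/(-57/((9 - 25) + 775) + 3414) = -1519/(-57/(-16 + 775) + 3414) = -1519/(-57/759 + 3414) = -1519/((1/759)*(-57) + 3414) = -1519/(-19/253 + 3414) = -1519/863723/253 = -1519*253/863723 = -7843/17627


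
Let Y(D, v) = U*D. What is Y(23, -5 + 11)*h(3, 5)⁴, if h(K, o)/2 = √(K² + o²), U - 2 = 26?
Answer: 11911424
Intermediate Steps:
U = 28 (U = 2 + 26 = 28)
h(K, o) = 2*√(K² + o²)
Y(D, v) = 28*D
Y(23, -5 + 11)*h(3, 5)⁴ = (28*23)*(2*√(3² + 5²))⁴ = 644*(2*√(9 + 25))⁴ = 644*(2*√34)⁴ = 644*18496 = 11911424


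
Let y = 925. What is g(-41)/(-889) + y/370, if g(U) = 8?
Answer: 4429/1778 ≈ 2.4910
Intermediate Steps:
g(-41)/(-889) + y/370 = 8/(-889) + 925/370 = 8*(-1/889) + 925*(1/370) = -8/889 + 5/2 = 4429/1778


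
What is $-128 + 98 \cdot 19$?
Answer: $1734$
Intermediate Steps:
$-128 + 98 \cdot 19 = -128 + 1862 = 1734$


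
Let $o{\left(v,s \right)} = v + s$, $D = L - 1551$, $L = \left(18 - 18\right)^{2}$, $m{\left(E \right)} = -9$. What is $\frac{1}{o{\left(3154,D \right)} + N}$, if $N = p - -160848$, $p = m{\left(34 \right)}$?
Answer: $\frac{1}{162442} \approx 6.156 \cdot 10^{-6}$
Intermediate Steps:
$L = 0$ ($L = 0^{2} = 0$)
$p = -9$
$D = -1551$ ($D = 0 - 1551 = -1551$)
$N = 160839$ ($N = -9 - -160848 = -9 + 160848 = 160839$)
$o{\left(v,s \right)} = s + v$
$\frac{1}{o{\left(3154,D \right)} + N} = \frac{1}{\left(-1551 + 3154\right) + 160839} = \frac{1}{1603 + 160839} = \frac{1}{162442}$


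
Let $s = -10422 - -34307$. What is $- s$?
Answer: $-23885$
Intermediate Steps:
$s = 23885$ ($s = -10422 + 34307 = 23885$)
$- s = \left(-1\right) 23885 = -23885$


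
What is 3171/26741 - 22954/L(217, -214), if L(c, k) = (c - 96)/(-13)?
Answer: 65950013/26741 ≈ 2466.3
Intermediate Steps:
L(c, k) = 96/13 - c/13 (L(c, k) = (-96 + c)*(-1/13) = 96/13 - c/13)
3171/26741 - 22954/L(217, -214) = 3171/26741 - 22954/(96/13 - 1/13*217) = 3171*(1/26741) - 22954/(96/13 - 217/13) = 3171/26741 - 22954/(-121/13) = 3171/26741 - 22954*(-13/121) = 3171/26741 + 298402/121 = 65950013/26741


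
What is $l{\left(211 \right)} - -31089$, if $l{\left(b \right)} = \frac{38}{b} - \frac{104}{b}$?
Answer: $\frac{6559713}{211} \approx 31089.0$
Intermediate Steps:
$l{\left(b \right)} = - \frac{66}{b}$
$l{\left(211 \right)} - -31089 = - \frac{66}{211} - -31089 = \left(-66\right) \frac{1}{211} + 31089 = - \frac{66}{211} + 31089 = \frac{6559713}{211}$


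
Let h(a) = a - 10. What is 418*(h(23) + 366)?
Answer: 158422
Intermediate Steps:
h(a) = -10 + a
418*(h(23) + 366) = 418*((-10 + 23) + 366) = 418*(13 + 366) = 418*379 = 158422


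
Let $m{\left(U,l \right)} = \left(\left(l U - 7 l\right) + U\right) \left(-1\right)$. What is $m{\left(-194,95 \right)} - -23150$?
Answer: $42439$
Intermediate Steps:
$m{\left(U,l \right)} = - U + 7 l - U l$ ($m{\left(U,l \right)} = \left(\left(U l - 7 l\right) + U\right) \left(-1\right) = \left(\left(- 7 l + U l\right) + U\right) \left(-1\right) = \left(U - 7 l + U l\right) \left(-1\right) = - U + 7 l - U l$)
$m{\left(-194,95 \right)} - -23150 = \left(\left(-1\right) \left(-194\right) + 7 \cdot 95 - \left(-194\right) 95\right) - -23150 = \left(194 + 665 + 18430\right) + 23150 = 19289 + 23150 = 42439$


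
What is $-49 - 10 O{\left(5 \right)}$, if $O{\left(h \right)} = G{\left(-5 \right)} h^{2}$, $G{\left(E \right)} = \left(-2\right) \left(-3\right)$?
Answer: $-1549$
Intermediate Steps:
$G{\left(E \right)} = 6$
$O{\left(h \right)} = 6 h^{2}$
$-49 - 10 O{\left(5 \right)} = -49 - 10 \cdot 6 \cdot 5^{2} = -49 - 10 \cdot 6 \cdot 25 = -49 - 1500 = -1549$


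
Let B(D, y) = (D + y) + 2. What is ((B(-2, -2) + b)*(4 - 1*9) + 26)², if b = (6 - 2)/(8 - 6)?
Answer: 676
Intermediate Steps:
b = 2 (b = 4/2 = 4*(½) = 2)
B(D, y) = 2 + D + y
((B(-2, -2) + b)*(4 - 1*9) + 26)² = (((2 - 2 - 2) + 2)*(4 - 1*9) + 26)² = ((-2 + 2)*(4 - 9) + 26)² = (0*(-5) + 26)² = (0 + 26)² = 26² = 676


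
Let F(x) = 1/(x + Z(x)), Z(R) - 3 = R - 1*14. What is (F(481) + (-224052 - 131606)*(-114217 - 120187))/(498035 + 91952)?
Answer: 79282642598233/561077637 ≈ 1.4130e+5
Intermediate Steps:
Z(R) = -11 + R (Z(R) = 3 + (R - 1*14) = 3 + (R - 14) = 3 + (-14 + R) = -11 + R)
F(x) = 1/(-11 + 2*x) (F(x) = 1/(x + (-11 + x)) = 1/(-11 + 2*x))
(F(481) + (-224052 - 131606)*(-114217 - 120187))/(498035 + 91952) = (1/(-11 + 2*481) + (-224052 - 131606)*(-114217 - 120187))/(498035 + 91952) = (1/(-11 + 962) - 355658*(-234404))/589987 = (1/951 + 83367657832)*(1/589987) = (79282642598233/951)*(1/589987) = 79282642598233/561077637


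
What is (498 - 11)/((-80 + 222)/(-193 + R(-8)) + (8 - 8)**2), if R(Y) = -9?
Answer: -49187/71 ≈ -692.77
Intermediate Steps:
(498 - 11)/((-80 + 222)/(-193 + R(-8)) + (8 - 8)**2) = (498 - 11)/((-80 + 222)/(-193 - 9) + (8 - 8)**2) = 487/(142/(-202) + 0**2) = 487/(142*(-1/202) + 0) = 487/(-71/101 + 0) = 487/(-71/101) = 487*(-101/71) = -49187/71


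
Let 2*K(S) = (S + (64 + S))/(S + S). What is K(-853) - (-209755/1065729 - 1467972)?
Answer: 381281508356381/259733382 ≈ 1.4680e+6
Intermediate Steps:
K(S) = (64 + 2*S)/(4*S) (K(S) = ((S + (64 + S))/(S + S))/2 = ((64 + 2*S)/((2*S)))/2 = ((64 + 2*S)*(1/(2*S)))/2 = ((64 + 2*S)/(2*S))/2 = (64 + 2*S)/(4*S))
K(-853) - (-209755/1065729 - 1467972) = (½)*(32 - 853)/(-853) - (-209755/1065729 - 1467972) = (½)*(-1/853)*(-821) - (-209755*1/1065729 - 1467972) = 821/1706 - (-29965/152247 - 1467972) = 821/1706 - 1*(-223494363049/152247) = 821/1706 + 223494363049/152247 = 381281508356381/259733382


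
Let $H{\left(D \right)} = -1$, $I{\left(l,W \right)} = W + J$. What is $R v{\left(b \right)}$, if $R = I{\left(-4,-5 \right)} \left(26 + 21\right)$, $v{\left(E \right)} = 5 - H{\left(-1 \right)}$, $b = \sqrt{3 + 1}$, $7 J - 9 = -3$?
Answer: $- \frac{8178}{7} \approx -1168.3$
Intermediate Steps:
$J = \frac{6}{7}$ ($J = \frac{9}{7} + \frac{1}{7} \left(-3\right) = \frac{9}{7} - \frac{3}{7} = \frac{6}{7} \approx 0.85714$)
$I{\left(l,W \right)} = \frac{6}{7} + W$ ($I{\left(l,W \right)} = W + \frac{6}{7} = \frac{6}{7} + W$)
$b = 2$ ($b = \sqrt{4} = 2$)
$v{\left(E \right)} = 6$ ($v{\left(E \right)} = 5 - -1 = 5 + 1 = 6$)
$R = - \frac{1363}{7}$ ($R = \left(\frac{6}{7} - 5\right) \left(26 + 21\right) = \left(- \frac{29}{7}\right) 47 = - \frac{1363}{7} \approx -194.71$)
$R v{\left(b \right)} = \left(- \frac{1363}{7}\right) 6 = - \frac{8178}{7}$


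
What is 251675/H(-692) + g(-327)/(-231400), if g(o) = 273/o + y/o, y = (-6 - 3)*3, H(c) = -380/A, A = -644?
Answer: 102201155466279/239614700 ≈ 4.2652e+5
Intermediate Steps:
H(c) = 95/161 (H(c) = -380/(-644) = -380*(-1/644) = 95/161)
y = -27 (y = -9*3 = -27)
g(o) = 246/o (g(o) = 273/o - 27/o = 246/o)
251675/H(-692) + g(-327)/(-231400) = 251675/(95/161) + (246/(-327))/(-231400) = 251675*(161/95) + (246*(-1/327))*(-1/231400) = 8103935/19 - 82/109*(-1/231400) = 8103935/19 + 41/12611300 = 102201155466279/239614700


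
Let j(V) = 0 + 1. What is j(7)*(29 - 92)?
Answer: -63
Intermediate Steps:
j(V) = 1
j(7)*(29 - 92) = 1*(29 - 92) = 1*(-63) = -63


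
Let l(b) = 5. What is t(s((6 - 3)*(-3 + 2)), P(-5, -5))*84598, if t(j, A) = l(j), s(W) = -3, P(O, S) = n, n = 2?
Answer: 422990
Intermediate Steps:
P(O, S) = 2
t(j, A) = 5
t(s((6 - 3)*(-3 + 2)), P(-5, -5))*84598 = 5*84598 = 422990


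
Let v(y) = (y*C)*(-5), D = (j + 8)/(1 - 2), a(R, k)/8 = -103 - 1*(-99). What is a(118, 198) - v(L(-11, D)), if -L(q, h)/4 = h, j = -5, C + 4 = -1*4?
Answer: -512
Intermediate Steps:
a(R, k) = -32 (a(R, k) = 8*(-103 - 1*(-99)) = 8*(-103 + 99) = 8*(-4) = -32)
C = -8 (C = -4 - 1*4 = -4 - 4 = -8)
D = -3 (D = (-5 + 8)/(1 - 2) = 3/(-1) = 3*(-1) = -3)
L(q, h) = -4*h
v(y) = 40*y (v(y) = (y*(-8))*(-5) = -8*y*(-5) = 40*y)
a(118, 198) - v(L(-11, D)) = -32 - 40*(-4*(-3)) = -32 - 40*12 = -32 - 1*480 = -32 - 480 = -512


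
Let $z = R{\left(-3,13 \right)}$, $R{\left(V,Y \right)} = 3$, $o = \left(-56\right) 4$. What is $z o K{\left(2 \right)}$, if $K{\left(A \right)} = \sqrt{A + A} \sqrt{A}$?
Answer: $- 1344 \sqrt{2} \approx -1900.7$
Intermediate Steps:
$o = -224$
$K{\left(A \right)} = A \sqrt{2}$ ($K{\left(A \right)} = \sqrt{2 A} \sqrt{A} = \sqrt{2} \sqrt{A} \sqrt{A} = A \sqrt{2}$)
$z = 3$
$z o K{\left(2 \right)} = 3 \left(-224\right) 2 \sqrt{2} = - 672 \cdot 2 \sqrt{2} = - 1344 \sqrt{2}$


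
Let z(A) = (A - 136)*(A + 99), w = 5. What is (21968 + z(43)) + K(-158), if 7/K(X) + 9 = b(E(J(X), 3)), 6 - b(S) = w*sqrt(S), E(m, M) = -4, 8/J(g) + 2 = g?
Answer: 955037/109 + 70*I/109 ≈ 8761.8 + 0.6422*I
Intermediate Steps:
J(g) = 8/(-2 + g)
z(A) = (-136 + A)*(99 + A)
b(S) = 6 - 5*sqrt(S)
K(X) = 7*(-3 + 10*I)/109 (K(X) = 7/(-9 + (6 - 10*I)) = 7/(-3 - 10*I) = 7*((-3 + 10*I)/109) = 7*(-3 + 10*I)/109)
(21968 + z(43)) + K(-158) = (21968 + (-13464 + 43**2 - 37*43)) + (-21/109 + 70*I/109) = (21968 + (-13464 + 1849 - 1591)) + (-21/109 + 70*I/109) = (21968 - 13206) + (-21/109 + 70*I/109) = 8762 + (-21/109 + 70*I/109) = 955037/109 + 70*I/109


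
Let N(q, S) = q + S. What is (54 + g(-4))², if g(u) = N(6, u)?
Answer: 3136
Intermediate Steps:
N(q, S) = S + q
g(u) = 6 + u (g(u) = u + 6 = 6 + u)
(54 + g(-4))² = (54 + (6 - 4))² = (54 + 2)² = 56² = 3136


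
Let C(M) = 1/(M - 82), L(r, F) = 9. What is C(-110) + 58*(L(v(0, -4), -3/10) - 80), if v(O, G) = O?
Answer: -790657/192 ≈ -4118.0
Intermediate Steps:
C(M) = 1/(-82 + M)
C(-110) + 58*(L(v(0, -4), -3/10) - 80) = 1/(-82 - 110) + 58*(9 - 80) = 1/(-192) + 58*(-71) = -1/192 - 4118 = -790657/192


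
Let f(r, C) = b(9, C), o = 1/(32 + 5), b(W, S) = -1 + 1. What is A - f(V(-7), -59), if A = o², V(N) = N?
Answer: 1/1369 ≈ 0.00073046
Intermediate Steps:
b(W, S) = 0
o = 1/37 ≈ 0.027027
A = 1/1369 (A = (1/37)² = 1/1369 ≈ 0.00073046)
f(r, C) = 0
A - f(V(-7), -59) = 1/1369 - 1*0 = 1/1369 + 0 = 1/1369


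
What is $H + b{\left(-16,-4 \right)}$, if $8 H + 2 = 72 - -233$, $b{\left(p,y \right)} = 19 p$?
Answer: $- \frac{2129}{8} \approx -266.13$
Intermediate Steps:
$H = \frac{303}{8}$ ($H = - \frac{1}{4} + \frac{72 - -233}{8} = - \frac{1}{4} + \frac{72 + 233}{8} = - \frac{1}{4} + \frac{1}{8} \cdot 305 = - \frac{1}{4} + \frac{305}{8} = \frac{303}{8} \approx 37.875$)
$H + b{\left(-16,-4 \right)} = \frac{303}{8} + 19 \left(-16\right) = \frac{303}{8} - 304 = - \frac{2129}{8}$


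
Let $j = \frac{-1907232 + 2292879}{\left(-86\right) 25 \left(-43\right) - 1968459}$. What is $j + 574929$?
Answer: $\frac{1078571592714}{1876009} \approx 5.7493 \cdot 10^{5}$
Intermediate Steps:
$j = - \frac{385647}{1876009}$ ($j = \frac{385647}{\left(-2150\right) \left(-43\right) - 1968459} = \frac{385647}{92450 - 1968459} = \frac{385647}{-1876009} = 385647 \left(- \frac{1}{1876009}\right) = - \frac{385647}{1876009} \approx -0.20557$)
$j + 574929 = - \frac{385647}{1876009} + 574929 = \frac{1078571592714}{1876009}$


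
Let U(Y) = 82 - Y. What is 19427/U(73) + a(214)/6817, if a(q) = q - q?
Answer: 19427/9 ≈ 2158.6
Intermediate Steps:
a(q) = 0
19427/U(73) + a(214)/6817 = 19427/(82 - 1*73) + 0/6817 = 19427/(82 - 73) + 0*(1/6817) = 19427/9 + 0 = 19427/9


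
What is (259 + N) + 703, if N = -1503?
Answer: -541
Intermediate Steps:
(259 + N) + 703 = (259 - 1503) + 703 = -1244 + 703 = -541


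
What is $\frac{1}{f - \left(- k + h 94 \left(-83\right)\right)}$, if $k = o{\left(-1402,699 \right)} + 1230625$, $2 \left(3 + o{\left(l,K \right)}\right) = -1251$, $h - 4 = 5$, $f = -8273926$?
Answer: $- \frac{2}{13947423} \approx -1.434 \cdot 10^{-7}$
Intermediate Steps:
$h = 9$ ($h = 4 + 5 = 9$)
$o{\left(l,K \right)} = - \frac{1257}{2}$ ($o{\left(l,K \right)} = -3 + \frac{1}{2} \left(-1251\right) = -3 - \frac{1251}{2} = - \frac{1257}{2}$)
$k = \frac{2459993}{2}$ ($k = - \frac{1257}{2} + 1230625 = \frac{2459993}{2} \approx 1.23 \cdot 10^{6}$)
$\frac{1}{f - \left(- k + h 94 \left(-83\right)\right)} = \frac{1}{-8273926 + \left(\frac{2459993}{2} - 9 \cdot 94 \left(-83\right)\right)} = \frac{1}{-8273926 + \left(\frac{2459993}{2} - 846 \left(-83\right)\right)} = \frac{1}{-8273926 + \left(\frac{2459993}{2} - -70218\right)} = \frac{1}{-8273926 + \left(\frac{2459993}{2} + 70218\right)} = \frac{1}{-8273926 + \frac{2600429}{2}} = \frac{1}{- \frac{13947423}{2}} = - \frac{2}{13947423}$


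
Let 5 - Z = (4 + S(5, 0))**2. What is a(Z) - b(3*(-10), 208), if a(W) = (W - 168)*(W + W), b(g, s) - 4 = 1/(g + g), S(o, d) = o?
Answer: 2225041/60 ≈ 37084.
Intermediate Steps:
b(g, s) = 4 + 1/(2*g) (b(g, s) = 4 + 1/(g + g) = 4 + 1/(2*g))
Z = -76 (Z = 5 - (4 + 5)**2 = 5 - 1*9**2 = 5 - 1*81 = 5 - 81 = -76)
a(W) = 2*W*(-168 + W) (a(W) = (-168 + W)*(2*W) = 2*W*(-168 + W))
a(Z) - b(3*(-10), 208) = 2*(-76)*(-168 - 76) - (4 + 1/(2*((3*(-10))))) = 2*(-76)*(-244) - (4 + (1/2)/(-30)) = 37088 - (4 + (1/2)*(-1/30)) = 37088 - (4 - 1/60) = 37088 - 1*239/60 = 37088 - 239/60 = 2225041/60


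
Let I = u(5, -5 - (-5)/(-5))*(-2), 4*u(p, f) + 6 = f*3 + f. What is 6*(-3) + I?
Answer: -3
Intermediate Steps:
u(p, f) = -3/2 + f (u(p, f) = -3/2 + (f*3 + f)/4 = -3/2 + (3*f + f)/4 = -3/2 + (4*f)/4 = -3/2 + f)
I = 15 (I = (-3/2 + (-5 - (-5)/(-5)))*(-2) = (-3/2 + (-5 - (-5)*(-1)/5))*(-2) = (-3/2 + (-5 - 1*1))*(-2) = (-3/2 + (-5 - 1))*(-2) = (-3/2 - 6)*(-2) = -15/2*(-2) = 15)
6*(-3) + I = 6*(-3) + 15 = -18 + 15 = -3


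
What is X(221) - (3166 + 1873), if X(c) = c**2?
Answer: 43802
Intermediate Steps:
X(221) - (3166 + 1873) = 221**2 - (3166 + 1873) = 48841 - 1*5039 = 48841 - 5039 = 43802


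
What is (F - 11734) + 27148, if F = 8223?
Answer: 23637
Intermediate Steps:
(F - 11734) + 27148 = (8223 - 11734) + 27148 = -3511 + 27148 = 23637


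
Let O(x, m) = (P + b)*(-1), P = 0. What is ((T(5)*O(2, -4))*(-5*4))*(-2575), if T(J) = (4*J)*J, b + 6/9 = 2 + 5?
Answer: -97850000/3 ≈ -3.2617e+7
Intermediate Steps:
b = 19/3 (b = -⅔ + (2 + 5) = -⅔ + 7 = 19/3 ≈ 6.3333)
T(J) = 4*J²
O(x, m) = -19/3 (O(x, m) = (0 + 19/3)*(-1) = (19/3)*(-1) = -19/3)
((T(5)*O(2, -4))*(-5*4))*(-2575) = (((4*5²)*(-19/3))*(-5*4))*(-2575) = (((4*25)*(-19/3))*(-20))*(-2575) = ((100*(-19/3))*(-20))*(-2575) = -1900/3*(-20)*(-2575) = (38000/3)*(-2575) = -97850000/3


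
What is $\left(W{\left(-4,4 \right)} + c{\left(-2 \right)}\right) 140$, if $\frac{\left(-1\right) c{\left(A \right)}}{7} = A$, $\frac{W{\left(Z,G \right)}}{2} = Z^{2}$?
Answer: $6440$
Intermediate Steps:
$W{\left(Z,G \right)} = 2 Z^{2}$
$c{\left(A \right)} = - 7 A$
$\left(W{\left(-4,4 \right)} + c{\left(-2 \right)}\right) 140 = \left(2 \left(-4\right)^{2} - -14\right) 140 = \left(2 \cdot 16 + 14\right) 140 = \left(32 + 14\right) 140 = 46 \cdot 140 = 6440$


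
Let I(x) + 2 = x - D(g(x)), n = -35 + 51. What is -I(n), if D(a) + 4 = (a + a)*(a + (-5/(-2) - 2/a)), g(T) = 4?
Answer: 30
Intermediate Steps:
n = 16
D(a) = -4 + 2*a*(5/2 + a - 2/a) (D(a) = -4 + (a + a)*(a + (-5/(-2) - 2/a)) = -4 + (2*a)*(a + (-5*(-1/2) - 2/a)) = -4 + (2*a)*(a + (5/2 - 2/a)) = -4 + (2*a)*(5/2 + a - 2/a) = -4 + 2*a*(5/2 + a - 2/a))
I(x) = -46 + x (I(x) = -2 + (x - (-8 + 2*4**2 + 5*4)) = -2 + (x - (-8 + 2*16 + 20)) = -2 + (x - (-8 + 32 + 20)) = -2 + (x - 1*44) = -2 + (x - 44) = -2 + (-44 + x) = -46 + x)
-I(n) = -(-46 + 16) = -1*(-30) = 30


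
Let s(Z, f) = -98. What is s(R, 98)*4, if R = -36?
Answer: -392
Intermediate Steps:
s(R, 98)*4 = -98*4 = -392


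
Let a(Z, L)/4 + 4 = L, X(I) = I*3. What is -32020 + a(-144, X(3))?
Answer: -32000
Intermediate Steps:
X(I) = 3*I
a(Z, L) = -16 + 4*L
-32020 + a(-144, X(3)) = -32020 + (-16 + 4*(3*3)) = -32020 + (-16 + 4*9) = -32020 + (-16 + 36) = -32020 + 20 = -32000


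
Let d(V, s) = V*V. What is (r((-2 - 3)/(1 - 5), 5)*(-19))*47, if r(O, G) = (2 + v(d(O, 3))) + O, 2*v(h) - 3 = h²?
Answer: -2729901/512 ≈ -5331.8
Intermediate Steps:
d(V, s) = V²
v(h) = 3/2 + h²/2
r(O, G) = 7/2 + O + O⁴/2 (r(O, G) = (2 + (3/2 + (O²)²/2)) + O = (2 + (3/2 + O⁴/2)) + O = (7/2 + O⁴/2) + O = 7/2 + O + O⁴/2)
(r((-2 - 3)/(1 - 5), 5)*(-19))*47 = ((7/2 + (-2 - 3)/(1 - 5) + ((-2 - 3)/(1 - 5))⁴/2)*(-19))*47 = ((7/2 - 5/(-4) + (-5/(-4))⁴/2)*(-19))*47 = ((7/2 - 5*(-¼) + (-5*(-¼))⁴/2)*(-19))*47 = ((7/2 + 5/4 + (5/4)⁴/2)*(-19))*47 = ((7/2 + 5/4 + (½)*(625/256))*(-19))*47 = ((7/2 + 5/4 + 625/512)*(-19))*47 = ((3057/512)*(-19))*47 = -58083/512*47 = -2729901/512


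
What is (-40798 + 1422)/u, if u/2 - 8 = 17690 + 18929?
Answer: -19688/36627 ≈ -0.53753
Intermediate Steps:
u = 73254 (u = 16 + 2*(17690 + 18929) = 16 + 2*36619 = 16 + 73238 = 73254)
(-40798 + 1422)/u = (-40798 + 1422)/73254 = -39376*1/73254 = -19688/36627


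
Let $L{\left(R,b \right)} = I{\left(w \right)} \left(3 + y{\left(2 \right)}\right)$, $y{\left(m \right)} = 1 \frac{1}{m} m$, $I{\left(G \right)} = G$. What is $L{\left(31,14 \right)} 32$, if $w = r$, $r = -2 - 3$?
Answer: $-640$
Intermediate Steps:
$r = -5$
$w = -5$
$y{\left(m \right)} = 1$ ($y{\left(m \right)} = \frac{m}{m} = 1$)
$L{\left(R,b \right)} = -20$ ($L{\left(R,b \right)} = - 5 \left(3 + 1\right) = \left(-5\right) 4 = -20$)
$L{\left(31,14 \right)} 32 = \left(-20\right) 32 = -640$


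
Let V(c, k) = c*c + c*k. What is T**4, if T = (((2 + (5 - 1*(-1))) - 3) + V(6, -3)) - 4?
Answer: 130321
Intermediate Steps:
V(c, k) = c**2 + c*k
T = 19 (T = (((2 + (5 - 1*(-1))) - 3) + 6*(6 - 3)) - 4 = (((2 + (5 + 1)) - 3) + 6*3) - 4 = (((2 + 6) - 3) + 18) - 4 = ((8 - 3) + 18) - 4 = (5 + 18) - 4 = 23 - 4 = 19)
T**4 = 19**4 = 130321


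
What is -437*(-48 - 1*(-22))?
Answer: 11362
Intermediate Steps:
-437*(-48 - 1*(-22)) = -437*(-48 + 22) = -437*(-26) = 11362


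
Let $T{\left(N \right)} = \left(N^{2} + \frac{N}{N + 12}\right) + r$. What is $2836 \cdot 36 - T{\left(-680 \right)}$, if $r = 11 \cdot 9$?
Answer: $- \frac{60187471}{167} \approx -3.604 \cdot 10^{5}$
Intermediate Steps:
$r = 99$
$T{\left(N \right)} = 99 + N^{2} + \frac{N}{12 + N}$ ($T{\left(N \right)} = \left(N^{2} + \frac{N}{N + 12}\right) + 99 = \left(N^{2} + \frac{N}{12 + N}\right) + 99 = 99 + N^{2} + \frac{N}{12 + N}$)
$2836 \cdot 36 - T{\left(-680 \right)} = 2836 \cdot 36 - \frac{1188 + \left(-680\right)^{3} + 12 \left(-680\right)^{2} + 100 \left(-680\right)}{12 - 680} = 102096 - \frac{1188 - 314432000 + 12 \cdot 462400 - 68000}{-668} = 102096 - - \frac{1188 - 314432000 + 5548800 - 68000}{668} = 102096 - \left(- \frac{1}{668}\right) \left(-308950012\right) = 102096 - \frac{77237503}{167} = - \frac{60187471}{167}$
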